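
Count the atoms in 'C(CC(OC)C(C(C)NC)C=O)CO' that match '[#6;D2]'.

Check the 14 heavy atoms by environment: 4× C (D2) → match; 3× C (D3) → no; 3× C (D1) → no; 1× N (D2) → no; 2× O (D1) → no; 1× O (D2) → no.
That gives 4 matching atoms.

4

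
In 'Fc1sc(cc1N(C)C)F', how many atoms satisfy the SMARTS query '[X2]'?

1

Check the 10 heavy atoms by environment: 1× s (aromatic, X2) → match; 4× c (aromatic, X3) → no; 2× F (X1) → no; 1× N (X3) → no; 2× C (X4) → no.
That gives 1 matching atom.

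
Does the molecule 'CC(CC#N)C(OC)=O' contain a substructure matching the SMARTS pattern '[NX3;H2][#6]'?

The pattern [NX3;H2][#6] describes a trivalent nitrogen with two H attached to carbon — a primary amine.
The closest candidate here is a nitrile (-C#N), but the nitrogen is NX1 (triple-bonded), not NX3 with two H. No other fragment satisfies the full query, so there is no match.

No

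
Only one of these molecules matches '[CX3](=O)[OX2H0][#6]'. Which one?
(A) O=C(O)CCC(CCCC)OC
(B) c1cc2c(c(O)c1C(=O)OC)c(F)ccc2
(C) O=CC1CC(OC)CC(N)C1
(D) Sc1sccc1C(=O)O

B

[CX3](=O)[OX2H0][#6] describes a carbonyl carbon bonded to an oxygen that is itself bonded to carbon (no H on that O) (an ester).
(A) has a methoxy ether (-OCH3) but the ether oxygen is not adjacent to a C=O carbon.
(B) contains a methyl-ester group (-C(=O)OCH3), which satisfies every atom and bond constraint.
(C) has a methoxy ether (-OCH3) but the ether oxygen is not adjacent to a C=O carbon.
(D) has a carboxylic acid group (-C(=O)OH) but the singly-bonded O carries H (OX2H1, not H0).
So the answer is (B).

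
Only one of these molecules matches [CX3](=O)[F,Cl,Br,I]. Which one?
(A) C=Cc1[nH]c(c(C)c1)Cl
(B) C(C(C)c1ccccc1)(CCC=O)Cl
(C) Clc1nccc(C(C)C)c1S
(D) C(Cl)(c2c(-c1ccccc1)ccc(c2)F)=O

D

[CX3](=O)[F,Cl,Br,I] describes a carbonyl carbon bonded to a halogen (an acyl halide).
(A) has a chloro substituent but the Cl is not on a carbonyl carbon.
(B) has a chloro substituent but the Cl is not on a carbonyl carbon.
(C) has a chloro substituent but the Cl is not on a carbonyl carbon.
(D) contains an acyl chloride (-C(=O)Cl), which satisfies every atom and bond constraint.
So the answer is (D).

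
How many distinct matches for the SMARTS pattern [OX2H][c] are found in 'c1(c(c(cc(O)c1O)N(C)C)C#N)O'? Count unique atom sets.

3

[OX2H][c] is the SMARTS for a phenol: a hydroxyl oxygen attached to an aromatic carbon.
The molecule carries 3 separate instances of a hydroxyl group (-OH) meeting every constraint; each maps to a distinct set of atoms, giving 3 matches.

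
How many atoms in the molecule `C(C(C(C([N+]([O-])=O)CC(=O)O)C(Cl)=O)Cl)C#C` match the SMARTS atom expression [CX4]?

The query [CX4] means: C with X4: aliphatic carbon with exactly 4 total connections (bonds + H).
Check the 17 heavy atoms by environment: 5× C (X4) → match; 1× N (charge +1, X3) → no; 1× O (charge -1, X1) → no; 3× O (X1) → no; 2× C (X3) → no; 1× O (X2) → no; 2× Cl (X1) → no; 2× C (X2) → no.
That gives 5 matching atoms.

5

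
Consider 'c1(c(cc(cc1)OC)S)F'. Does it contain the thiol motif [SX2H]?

The pattern [SX2H] describes an aliphatic sulfur with two connections, one being H — a thiol.
The molecule carries a thiol (-SH), whose atoms satisfy every constraint of the query, so the pattern matches.

Yes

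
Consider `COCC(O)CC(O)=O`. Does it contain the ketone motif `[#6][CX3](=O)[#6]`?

No

The pattern [#6][CX3](=O)[#6] describes a carbonyl carbon (no H) flanked by two carbons — a ketone.
The closest candidate here is a carboxylic acid group (-C(=O)OH), but one neighbour of the carbonyl carbon is O, not C. No other fragment satisfies the full query, so there is no match.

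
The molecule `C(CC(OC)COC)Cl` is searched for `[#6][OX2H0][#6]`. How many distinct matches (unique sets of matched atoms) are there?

[#6][OX2H0][#6] is the SMARTS for an ether: an aliphatic oxygen bridging two carbons with no H on the oxygen.
The molecule carries 2 separate instances of a methoxy ether (-OCH3) meeting every constraint; each maps to a distinct set of atoms, giving 2 matches.

2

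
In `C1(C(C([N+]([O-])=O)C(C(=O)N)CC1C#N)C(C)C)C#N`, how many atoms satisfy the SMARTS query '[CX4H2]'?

1

The query [CX4H2] means: sp3 carbon (X4) with exactly two hydrogens.
Check the 19 heavy atoms by environment: 6× C (H1, X4) → no; 1× C (H2, X4) → match; 2× C (H0, X2) → no; 2× N (H0, X1) → no; 1× C (H0, X3) → no; 2× O (H0, X1) → no; 1× N (H2, X3) → no; 1× N (charge +1, H0, X3) → no; 1× O (charge -1, H0, X1) → no; 2× C (H3, X4) → no.
That gives 1 matching atom.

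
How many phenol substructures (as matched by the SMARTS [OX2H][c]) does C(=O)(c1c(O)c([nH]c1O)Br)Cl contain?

2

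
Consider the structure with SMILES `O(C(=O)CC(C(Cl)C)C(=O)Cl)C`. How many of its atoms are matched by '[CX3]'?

2

The query [CX3] means: C with X3: aliphatic carbon with exactly 3 total connections.
Check the 12 heavy atoms by environment: 5× C (X4) → no; 2× C (X3) → match; 2× O (X1) → no; 1× O (X2) → no; 2× Cl (X1) → no.
That gives 2 matching atoms.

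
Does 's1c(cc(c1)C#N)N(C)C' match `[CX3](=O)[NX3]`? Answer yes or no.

The pattern [CX3](=O)[NX3] describes a carbonyl carbon bonded to a trivalent nitrogen — an amide.
The closest candidate here is a nitrile (-C#N), but the nitrile N is NX1 (triple-bonded), not NX3. No other fragment satisfies the full query, so there is no match.

No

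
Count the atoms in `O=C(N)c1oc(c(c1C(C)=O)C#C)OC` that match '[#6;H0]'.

Check the 15 heavy atoms by environment: 1× o (aromatic, H0) → no; 4× c (aromatic, H0) → match; 3× C (H0) → match; 3× O (H0) → no; 2× C (H3) → no; 1× N (H2) → no; 1× C (H1) → no.
Summing the matching environments: 4 + 3 = 7 matching atoms.

7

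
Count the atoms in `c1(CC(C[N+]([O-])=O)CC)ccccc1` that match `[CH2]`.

The query [CH2] means: aliphatic carbon with exactly two hydrogens.
Check the 14 heavy atoms by environment: 3× C (H2) → match; 1× C (H1) → no; 1× C (H3) → no; 1× c (aromatic, H0) → no; 5× c (aromatic, H1) → no; 1× N (charge +1, H0) → no; 1× O (charge -1, H0) → no; 1× O (H0) → no.
That gives 3 matching atoms.

3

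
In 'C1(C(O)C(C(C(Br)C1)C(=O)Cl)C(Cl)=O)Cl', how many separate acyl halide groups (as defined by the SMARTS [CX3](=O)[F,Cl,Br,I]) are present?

2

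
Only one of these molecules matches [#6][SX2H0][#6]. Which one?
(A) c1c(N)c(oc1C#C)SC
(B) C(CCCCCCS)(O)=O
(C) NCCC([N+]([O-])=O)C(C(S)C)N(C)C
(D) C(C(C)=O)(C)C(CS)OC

[#6][SX2H0][#6] describes an aliphatic sulfur bridging two carbons with no H on the sulfur (a thioether).
(A) contains a methylthio ether (-SCH3), which satisfies every atom and bond constraint.
(B) has a thiol (-SH) but the sulfur has H1, not H0 bridging two carbons.
(C) has a thiol (-SH) but the sulfur has H1, not H0 bridging two carbons.
(D) has a thiol (-SH) but the sulfur has H1, not H0 bridging two carbons.
So the answer is (A).

A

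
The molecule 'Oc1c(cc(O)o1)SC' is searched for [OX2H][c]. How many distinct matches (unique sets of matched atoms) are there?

2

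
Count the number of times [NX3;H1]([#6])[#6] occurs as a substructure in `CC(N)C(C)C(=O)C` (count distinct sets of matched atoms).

0

[NX3;H1]([#6])[#6] is the SMARTS for a secondary amine: a trivalent nitrogen with one H, bonded to two carbons.
The molecule has a primary amino group (-NH2), but the nitrogen has H2 and only one carbon neighbour; nothing else fits, so there are 0 matches.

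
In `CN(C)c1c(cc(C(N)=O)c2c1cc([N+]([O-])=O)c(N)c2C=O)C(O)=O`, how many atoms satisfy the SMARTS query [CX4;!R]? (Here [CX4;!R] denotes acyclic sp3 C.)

2

The query [CX4;!R] means: aliphatic carbon with four total connections, not in a ring.
Check the 25 heavy atoms by environment: 10× c (aromatic, X3, in 6-ring) → no; 3× C (X3, acyclic) → no; 4× O (X1, acyclic) → no; 3× N (X3, acyclic) → no; 1× N (charge +1, X3, acyclic) → no; 1× O (charge -1, X1, acyclic) → no; 2× C (X4, acyclic) → match; 1× O (X2, acyclic) → no.
That gives 2 matching atoms.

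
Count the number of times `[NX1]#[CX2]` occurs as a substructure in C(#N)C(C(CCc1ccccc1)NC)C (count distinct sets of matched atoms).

1

[NX1]#[CX2] is the SMARTS for a nitrile: a nitrogen triple-bonded to a two-connected carbon.
Exactly one fragment in the molecule meets all constraints, giving 1 match.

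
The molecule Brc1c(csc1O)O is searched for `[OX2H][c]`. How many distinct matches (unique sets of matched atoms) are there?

2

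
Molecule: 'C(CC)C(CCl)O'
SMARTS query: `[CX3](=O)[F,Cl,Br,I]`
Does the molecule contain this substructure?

No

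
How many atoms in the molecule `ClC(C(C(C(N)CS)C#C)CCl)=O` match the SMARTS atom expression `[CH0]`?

2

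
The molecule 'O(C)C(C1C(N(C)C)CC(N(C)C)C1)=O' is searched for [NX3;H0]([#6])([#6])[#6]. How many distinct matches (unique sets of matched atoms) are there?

2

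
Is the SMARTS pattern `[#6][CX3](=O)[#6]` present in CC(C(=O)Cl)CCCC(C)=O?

Yes

The pattern [#6][CX3](=O)[#6] describes a carbonyl carbon (no H) flanked by two carbons — a ketone.
The molecule carries an acetyl/ketone group (-C(=O)CH3), whose atoms satisfy every constraint of the query, so the pattern matches.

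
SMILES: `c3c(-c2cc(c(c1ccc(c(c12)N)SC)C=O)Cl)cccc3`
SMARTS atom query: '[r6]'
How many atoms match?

16

The query [r6] means: r6 matches atoms in a six-membered ring.
Check the 22 heavy atoms by environment: 16× c (aromatic, in 6-ring) → match; 1× S (acyclic) → no; 2× C (acyclic) → no; 1× O (acyclic) → no; 1× N (acyclic) → no; 1× Cl (acyclic) → no.
That gives 16 matching atoms.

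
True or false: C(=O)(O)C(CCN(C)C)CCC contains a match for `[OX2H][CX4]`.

False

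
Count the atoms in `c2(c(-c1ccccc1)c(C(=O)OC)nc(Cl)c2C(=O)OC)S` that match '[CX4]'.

The query [CX4] means: C with X4: aliphatic carbon with exactly 4 total connections (bonds + H).
Check the 22 heavy atoms by environment: 1× n (aromatic, X2) → no; 11× c (aromatic, X3) → no; 2× C (X3) → no; 2× O (X1) → no; 2× O (X2) → no; 2× C (X4) → match; 1× Cl (X1) → no; 1× S (X2) → no.
That gives 2 matching atoms.

2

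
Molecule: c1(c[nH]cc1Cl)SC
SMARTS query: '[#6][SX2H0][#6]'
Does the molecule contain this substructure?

The pattern [#6][SX2H0][#6] describes an aliphatic sulfur bridging two carbons with no H on the sulfur — a thioether.
The molecule carries a methylthio ether (-SCH3), whose atoms satisfy every constraint of the query, so the pattern matches.

Yes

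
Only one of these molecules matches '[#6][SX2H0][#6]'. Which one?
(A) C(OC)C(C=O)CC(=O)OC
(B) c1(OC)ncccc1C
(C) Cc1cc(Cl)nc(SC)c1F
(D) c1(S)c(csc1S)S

C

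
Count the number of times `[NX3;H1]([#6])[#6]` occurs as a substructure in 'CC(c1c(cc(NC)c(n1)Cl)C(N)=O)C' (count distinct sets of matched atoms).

1

[NX3;H1]([#6])[#6] is the SMARTS for a secondary amine: a trivalent nitrogen with one H, bonded to two carbons.
Exactly one fragment in the molecule meets all constraints, giving 1 match.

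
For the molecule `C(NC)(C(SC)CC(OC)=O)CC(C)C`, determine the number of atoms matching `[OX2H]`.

0

The query [OX2H] means: aliphatic oxygen with two connections, one of which is H — an -OH oxygen.
Check the 15 heavy atoms by environment: 2× C (H2, X4) → no; 3× C (H1, X4) → no; 1× N (H1, X3) → no; 5× C (H3, X4) → no; 1× S (H0, X2) → no; 1× C (H0, X3) → no; 1× O (H0, X1) → no; 1× O (H0, X2) → no.
No environment satisfies the query, so 0 matching atoms.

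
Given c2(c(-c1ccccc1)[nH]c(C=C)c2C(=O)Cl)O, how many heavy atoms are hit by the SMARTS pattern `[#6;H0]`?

6

The query [#6;H0] means: any carbon with no attached hydrogen.
Check the 17 heavy atoms by environment: 1× n (aromatic, H1) → no; 5× c (aromatic, H0) → match; 1× C (H1) → no; 1× C (H2) → no; 1× C (H0) → match; 1× O (H0) → no; 1× Cl (H0) → no; 5× c (aromatic, H1) → no; 1× O (H1) → no.
Summing the matching environments: 5 + 1 = 6 matching atoms.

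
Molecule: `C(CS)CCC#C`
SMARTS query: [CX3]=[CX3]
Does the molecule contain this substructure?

The pattern [CX3]=[CX3] describes a non-aromatic C=C double bond between two sp2 carbons — an alkene.
The closest candidate here is an ethynyl group (-C#CH), but the C-C bond is a triple bond, not a double bond. No other fragment satisfies the full query, so there is no match.

No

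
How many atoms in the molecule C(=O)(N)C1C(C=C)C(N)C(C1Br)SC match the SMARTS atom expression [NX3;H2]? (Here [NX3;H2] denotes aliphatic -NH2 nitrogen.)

2

The query [NX3;H2] means: aliphatic N with 3 total connections, two of them H — an -NH2 nitrogen (amine or amide).
Check the 14 heavy atoms by environment: 5× C (H1, X4) → no; 1× S (H0, X2) → no; 1× C (H3, X4) → no; 1× C (H0, X3) → no; 1× O (H0, X1) → no; 2× N (H2, X3) → match; 1× C (H1, X3) → no; 1× C (H2, X3) → no; 1× Br (H0, X1) → no.
That gives 2 matching atoms.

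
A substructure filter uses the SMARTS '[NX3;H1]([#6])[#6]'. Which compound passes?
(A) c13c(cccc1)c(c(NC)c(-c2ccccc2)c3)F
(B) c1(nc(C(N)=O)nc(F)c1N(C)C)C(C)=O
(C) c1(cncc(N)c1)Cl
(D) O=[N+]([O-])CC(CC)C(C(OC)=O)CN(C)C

[NX3;H1]([#6])[#6] describes a trivalent nitrogen with one H, bonded to two carbons (a secondary amine).
(A) contains an N-methylamino group (-NHCH3), which satisfies every atom and bond constraint.
(B) has a dimethylamino group (-N(CH3)2) but the nitrogen has H0, not H1.
(C) has a primary amino group (-NH2) but the nitrogen has H2 and only one carbon neighbour.
(D) has a dimethylamino group (-N(CH3)2) but the nitrogen has H0, not H1.
So the answer is (A).

A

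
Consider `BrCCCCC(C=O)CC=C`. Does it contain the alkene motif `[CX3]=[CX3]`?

The pattern [CX3]=[CX3] describes a non-aromatic C=C double bond between two sp2 carbons — an alkene.
The molecule carries a vinyl group (-CH=CH2), whose atoms satisfy every constraint of the query, so the pattern matches.

Yes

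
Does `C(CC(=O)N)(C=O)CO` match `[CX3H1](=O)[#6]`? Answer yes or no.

Yes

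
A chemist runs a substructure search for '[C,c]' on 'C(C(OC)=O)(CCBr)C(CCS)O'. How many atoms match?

The query [C,c] means: comma = OR; matches aliphatic or aromatic carbon — same as #6.
Check the 13 heavy atoms by environment: 8× C → match; 3× O → no; 1× Br → no; 1× S → no.
That gives 8 matching atoms.

8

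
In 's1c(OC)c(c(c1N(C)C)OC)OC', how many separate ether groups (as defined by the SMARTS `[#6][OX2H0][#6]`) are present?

[#6][OX2H0][#6] is the SMARTS for an ether: an aliphatic oxygen bridging two carbons with no H on the oxygen.
The molecule carries 3 separate instances of a methoxy ether (-OCH3) meeting every constraint; each maps to a distinct set of atoms, giving 3 matches.

3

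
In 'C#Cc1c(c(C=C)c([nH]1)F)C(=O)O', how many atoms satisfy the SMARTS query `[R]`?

5

The query [R] means: R matches any atom that is part of a ring.
Check the 13 heavy atoms by environment: 1× n (aromatic, in 5-ring) → match; 4× c (aromatic, in 5-ring) → match; 5× C (acyclic) → no; 1× F (acyclic) → no; 2× O (acyclic) → no.
Summing the matching environments: 1 + 4 = 5 matching atoms.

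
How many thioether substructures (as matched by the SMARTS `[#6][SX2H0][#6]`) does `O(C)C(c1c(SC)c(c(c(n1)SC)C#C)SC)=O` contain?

[#6][SX2H0][#6] is the SMARTS for a thioether: an aliphatic sulfur bridging two carbons with no H on the sulfur.
The molecule carries 3 separate instances of a methylthio ether (-SCH3) meeting every constraint; each maps to a distinct set of atoms, giving 3 matches.

3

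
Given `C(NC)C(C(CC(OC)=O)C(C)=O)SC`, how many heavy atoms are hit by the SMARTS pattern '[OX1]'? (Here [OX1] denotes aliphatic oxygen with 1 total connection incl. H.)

The query [OX1] means: aliphatic oxygen with one total connection — typically a carbonyl =O or an oxide.
Check the 15 heavy atoms by environment: 8× C (X4) → no; 1× S (X2) → no; 2× C (X3) → no; 2× O (X1) → match; 1× O (X2) → no; 1× N (X3) → no.
That gives 2 matching atoms.

2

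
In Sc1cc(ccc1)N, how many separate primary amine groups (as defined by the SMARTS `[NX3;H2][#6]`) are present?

1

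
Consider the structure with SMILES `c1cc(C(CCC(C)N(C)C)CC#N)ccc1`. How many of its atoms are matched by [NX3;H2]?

0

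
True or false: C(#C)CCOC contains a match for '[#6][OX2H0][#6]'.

True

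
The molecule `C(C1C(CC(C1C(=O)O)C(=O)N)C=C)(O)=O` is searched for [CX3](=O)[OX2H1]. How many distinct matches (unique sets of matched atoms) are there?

2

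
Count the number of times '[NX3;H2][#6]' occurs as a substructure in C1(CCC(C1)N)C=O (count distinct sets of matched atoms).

1

[NX3;H2][#6] is the SMARTS for a primary amine: a trivalent nitrogen with two H attached to carbon.
Exactly one fragment in the molecule meets all constraints, giving 1 match.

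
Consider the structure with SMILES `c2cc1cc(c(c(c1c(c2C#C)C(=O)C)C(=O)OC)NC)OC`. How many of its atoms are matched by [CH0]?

Check the 23 heavy atoms by environment: 7× c (aromatic, H0) → no; 3× c (aromatic, H1) → no; 1× N (H1) → no; 4× C (H3) → no; 4× O (H0) → no; 3× C (H0) → match; 1× C (H1) → no.
That gives 3 matching atoms.

3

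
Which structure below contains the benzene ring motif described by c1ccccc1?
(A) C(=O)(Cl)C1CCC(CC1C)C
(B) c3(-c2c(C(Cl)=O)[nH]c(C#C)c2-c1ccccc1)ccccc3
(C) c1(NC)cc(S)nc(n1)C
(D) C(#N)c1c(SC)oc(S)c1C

c1ccccc1 describes six aromatic carbons in a ring (a benzene ring).
(A) has a methyl group (-CH3) but no six-membered all-carbon aromatic ring is present.
(B) contains a phenyl ring, which satisfies every atom and bond constraint.
(C) has a methyl group (-CH3) but no six-membered all-carbon aromatic ring is present.
(D) has a methyl group (-CH3) but no six-membered all-carbon aromatic ring is present.
So the answer is (B).

B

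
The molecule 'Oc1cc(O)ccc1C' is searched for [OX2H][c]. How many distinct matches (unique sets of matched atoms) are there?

[OX2H][c] is the SMARTS for a phenol: a hydroxyl oxygen attached to an aromatic carbon.
The molecule carries 2 separate instances of a hydroxyl group (-OH) meeting every constraint; each maps to a distinct set of atoms, giving 2 matches.

2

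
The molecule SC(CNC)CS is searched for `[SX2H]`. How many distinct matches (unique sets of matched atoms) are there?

2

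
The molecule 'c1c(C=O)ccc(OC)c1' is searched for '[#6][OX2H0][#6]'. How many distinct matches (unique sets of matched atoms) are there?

[#6][OX2H0][#6] is the SMARTS for an ether: an aliphatic oxygen bridging two carbons with no H on the oxygen.
Exactly one fragment in the molecule meets all constraints, giving 1 match.

1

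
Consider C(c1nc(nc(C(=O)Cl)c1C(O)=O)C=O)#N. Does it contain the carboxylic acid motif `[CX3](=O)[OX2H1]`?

Yes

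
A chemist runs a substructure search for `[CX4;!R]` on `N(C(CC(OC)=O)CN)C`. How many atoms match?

5

Check the 10 heavy atoms by environment: 5× C (X4, acyclic) → match; 2× N (X3, acyclic) → no; 1× C (X3, acyclic) → no; 1× O (X1, acyclic) → no; 1× O (X2, acyclic) → no.
That gives 5 matching atoms.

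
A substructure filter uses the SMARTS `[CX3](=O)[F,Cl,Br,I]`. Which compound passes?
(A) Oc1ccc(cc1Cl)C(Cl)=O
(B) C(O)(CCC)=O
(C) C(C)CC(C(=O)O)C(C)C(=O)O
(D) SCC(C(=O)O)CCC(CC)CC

A

[CX3](=O)[F,Cl,Br,I] describes a carbonyl carbon bonded to a halogen (an acyl halide).
(A) contains an acyl chloride (-C(=O)Cl), which satisfies every atom and bond constraint.
(B) has a carboxylic acid group (-C(=O)OH) but the carbonyl is bonded to -OH, not to a halogen.
(C) has a carboxylic acid group (-C(=O)OH) but the carbonyl is bonded to -OH, not to a halogen.
(D) has a carboxylic acid group (-C(=O)OH) but the carbonyl is bonded to -OH, not to a halogen.
So the answer is (A).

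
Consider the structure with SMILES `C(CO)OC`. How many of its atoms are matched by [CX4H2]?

Check the 5 heavy atoms by environment: 2× C (H2, X4) → match; 1× O (H1, X2) → no; 1× O (H0, X2) → no; 1× C (H3, X4) → no.
That gives 2 matching atoms.

2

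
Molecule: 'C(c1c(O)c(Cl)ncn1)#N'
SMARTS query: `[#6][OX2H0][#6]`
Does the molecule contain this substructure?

No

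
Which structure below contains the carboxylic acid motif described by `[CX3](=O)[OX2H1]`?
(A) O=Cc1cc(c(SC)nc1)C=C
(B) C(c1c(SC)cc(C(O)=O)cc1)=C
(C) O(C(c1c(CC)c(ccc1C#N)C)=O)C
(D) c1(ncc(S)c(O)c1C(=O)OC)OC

[CX3](=O)[OX2H1] describes an sp2 carbon double-bonded to O and single-bonded to an -OH oxygen (a carboxylic acid).
(A) has an aldehyde (-CHO) but there is no singly-bonded oxygen on the carbonyl carbon.
(B) contains a carboxylic acid group (-C(=O)OH), which satisfies every atom and bond constraint.
(C) has a methyl-ester group (-C(=O)OCH3) but the singly-bonded O has no H (OX2H0, not OX2H1).
(D) has a methyl-ester group (-C(=O)OCH3) but the singly-bonded O has no H (OX2H0, not OX2H1).
So the answer is (B).

B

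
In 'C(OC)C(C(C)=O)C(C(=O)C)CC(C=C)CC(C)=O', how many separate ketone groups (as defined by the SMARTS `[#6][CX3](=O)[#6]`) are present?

[#6][CX3](=O)[#6] is the SMARTS for a ketone: a carbonyl carbon (no H) flanked by two carbons.
The molecule carries 3 separate instances of an acetyl/ketone group (-C(=O)CH3) meeting every constraint; each maps to a distinct set of atoms, giving 3 matches.

3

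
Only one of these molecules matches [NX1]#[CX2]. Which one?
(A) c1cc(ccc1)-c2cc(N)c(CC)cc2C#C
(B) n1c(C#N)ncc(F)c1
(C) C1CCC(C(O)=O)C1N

[NX1]#[CX2] describes a nitrogen triple-bonded to a two-connected carbon (a nitrile).
(A) has a primary amino group (-NH2) but the nitrogen is NX3 (three connections), not NX1 triple-bonded.
(B) contains a nitrile (-C#N), which satisfies every atom and bond constraint.
(C) has a primary amino group (-NH2) but the nitrogen is NX3 (three connections), not NX1 triple-bonded.
So the answer is (B).

B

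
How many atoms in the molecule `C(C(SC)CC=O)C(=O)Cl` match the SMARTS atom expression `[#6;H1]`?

Check the 10 heavy atoms by environment: 2× C (H2) → no; 2× C (H1) → match; 1× C (H0) → no; 2× O (H0) → no; 1× Cl (H0) → no; 1× S (H0) → no; 1× C (H3) → no.
That gives 2 matching atoms.

2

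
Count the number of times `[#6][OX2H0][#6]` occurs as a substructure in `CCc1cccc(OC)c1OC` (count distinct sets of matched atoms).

2

[#6][OX2H0][#6] is the SMARTS for an ether: an aliphatic oxygen bridging two carbons with no H on the oxygen.
The molecule carries 2 separate instances of a methoxy ether (-OCH3) meeting every constraint; each maps to a distinct set of atoms, giving 2 matches.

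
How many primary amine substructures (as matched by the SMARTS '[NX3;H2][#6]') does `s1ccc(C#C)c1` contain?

[NX3;H2][#6] is the SMARTS for a primary amine: a trivalent nitrogen with two H attached to carbon.
No fragment in the molecule satisfies every constraint, giving 0 matches.

0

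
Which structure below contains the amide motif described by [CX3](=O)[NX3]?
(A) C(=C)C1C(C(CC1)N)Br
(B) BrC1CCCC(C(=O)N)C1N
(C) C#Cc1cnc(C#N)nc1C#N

B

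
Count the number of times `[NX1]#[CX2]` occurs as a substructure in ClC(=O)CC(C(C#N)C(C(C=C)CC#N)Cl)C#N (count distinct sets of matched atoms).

3

[NX1]#[CX2] is the SMARTS for a nitrile: a nitrogen triple-bonded to a two-connected carbon.
The molecule carries 3 separate instances of a nitrile (-C#N) meeting every constraint; each maps to a distinct set of atoms, giving 3 matches.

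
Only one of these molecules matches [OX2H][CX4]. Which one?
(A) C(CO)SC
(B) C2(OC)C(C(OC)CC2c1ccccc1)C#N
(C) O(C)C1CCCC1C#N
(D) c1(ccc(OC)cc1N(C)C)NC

[OX2H][CX4] describes a hydroxyl oxygen bound to an sp3 (X4) carbon (an aliphatic alcohol).
(A) contains a hydroxyl group (-OH), which satisfies every atom and bond constraint.
(B) has a methoxy ether (-OCH3) but the oxygen has H0 (ether), not H1.
(C) has a methoxy ether (-OCH3) but the oxygen has H0 (ether), not H1.
(D) has a methoxy ether (-OCH3) but the oxygen has H0 (ether), not H1.
So the answer is (A).

A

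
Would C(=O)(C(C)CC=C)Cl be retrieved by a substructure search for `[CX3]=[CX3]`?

Yes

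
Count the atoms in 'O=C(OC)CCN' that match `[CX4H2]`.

2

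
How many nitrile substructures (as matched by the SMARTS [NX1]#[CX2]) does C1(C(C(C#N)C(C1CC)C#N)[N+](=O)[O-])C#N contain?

3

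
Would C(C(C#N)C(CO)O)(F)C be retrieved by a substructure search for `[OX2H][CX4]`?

Yes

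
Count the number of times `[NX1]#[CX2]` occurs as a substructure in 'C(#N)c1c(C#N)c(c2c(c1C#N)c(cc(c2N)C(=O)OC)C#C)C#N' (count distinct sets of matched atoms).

4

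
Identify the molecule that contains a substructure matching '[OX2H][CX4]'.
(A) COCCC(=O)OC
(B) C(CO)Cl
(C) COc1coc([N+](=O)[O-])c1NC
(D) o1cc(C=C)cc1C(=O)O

B

[OX2H][CX4] describes a hydroxyl oxygen bound to an sp3 (X4) carbon (an aliphatic alcohol).
(A) has a methoxy ether (-OCH3) but the oxygen has H0 (ether), not H1.
(B) contains a hydroxyl group (-OH), which satisfies every atom and bond constraint.
(C) has a methoxy ether (-OCH3) but the oxygen has H0 (ether), not H1.
(D) has a carboxylic acid group (-C(=O)OH) but the -OH is on a CX3 carbonyl carbon, not a CX4 carbon.
So the answer is (B).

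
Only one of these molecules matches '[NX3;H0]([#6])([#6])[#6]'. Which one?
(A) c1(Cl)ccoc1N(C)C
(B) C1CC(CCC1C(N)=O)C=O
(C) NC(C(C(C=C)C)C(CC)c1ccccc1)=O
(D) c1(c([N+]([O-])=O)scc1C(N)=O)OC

[NX3;H0]([#6])([#6])[#6] describes a trivalent nitrogen with no H, bonded to three carbons (a tertiary amine).
(A) contains a dimethylamino group (-N(CH3)2), which satisfies every atom and bond constraint.
(B) has a primary amide (-C(=O)NH2) but the amide nitrogen has H2 and only one carbon neighbour.
(C) has a primary amide (-C(=O)NH2) but the amide nitrogen has H2 and only one carbon neighbour.
(D) has a primary amide (-C(=O)NH2) but the amide nitrogen has H2 and only one carbon neighbour.
So the answer is (A).

A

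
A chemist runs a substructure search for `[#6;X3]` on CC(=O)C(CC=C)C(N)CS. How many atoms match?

Check the 11 heavy atoms by environment: 5× C (X4) → no; 1× S (X2) → no; 3× C (X3) → match; 1× N (X3) → no; 1× O (X1) → no.
That gives 3 matching atoms.

3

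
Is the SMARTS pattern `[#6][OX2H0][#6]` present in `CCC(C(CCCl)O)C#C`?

No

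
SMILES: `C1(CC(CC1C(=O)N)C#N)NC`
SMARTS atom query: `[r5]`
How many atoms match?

5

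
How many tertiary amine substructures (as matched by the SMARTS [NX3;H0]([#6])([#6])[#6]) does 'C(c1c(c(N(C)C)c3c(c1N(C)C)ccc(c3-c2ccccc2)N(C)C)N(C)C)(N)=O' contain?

4

[NX3;H0]([#6])([#6])[#6] is the SMARTS for a tertiary amine: a trivalent nitrogen with no H, bonded to three carbons.
The molecule carries 4 separate instances of a dimethylamino group (-N(CH3)2) meeting every constraint; each maps to a distinct set of atoms, giving 4 matches.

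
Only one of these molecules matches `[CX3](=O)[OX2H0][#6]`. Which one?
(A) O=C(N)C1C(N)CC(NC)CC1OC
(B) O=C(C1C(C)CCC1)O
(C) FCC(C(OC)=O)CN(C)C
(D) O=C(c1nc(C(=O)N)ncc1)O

C

[CX3](=O)[OX2H0][#6] describes a carbonyl carbon bonded to an oxygen that is itself bonded to carbon (no H on that O) (an ester).
(A) has a methoxy ether (-OCH3) but the ether oxygen is not adjacent to a C=O carbon.
(B) has a carboxylic acid group (-C(=O)OH) but the singly-bonded O carries H (OX2H1, not H0).
(C) contains a methyl-ester group (-C(=O)OCH3), which satisfies every atom and bond constraint.
(D) has a primary amide (-C(=O)NH2) but the carbonyl is bonded to N, not to an O-C linkage.
So the answer is (C).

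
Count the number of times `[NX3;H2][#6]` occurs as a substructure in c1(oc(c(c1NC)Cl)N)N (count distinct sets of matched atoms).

[NX3;H2][#6] is the SMARTS for a primary amine: a trivalent nitrogen with two H attached to carbon.
The molecule carries 2 separate instances of a primary amino group (-NH2) meeting every constraint; each maps to a distinct set of atoms, giving 2 matches.

2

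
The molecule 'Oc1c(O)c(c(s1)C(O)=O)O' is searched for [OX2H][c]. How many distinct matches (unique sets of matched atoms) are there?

[OX2H][c] is the SMARTS for a phenol: a hydroxyl oxygen attached to an aromatic carbon.
The molecule carries 3 separate instances of a hydroxyl group (-OH) meeting every constraint; each maps to a distinct set of atoms, giving 3 matches.

3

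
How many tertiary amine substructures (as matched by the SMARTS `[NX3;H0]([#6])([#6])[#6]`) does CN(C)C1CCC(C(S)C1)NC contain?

[NX3;H0]([#6])([#6])[#6] is the SMARTS for a tertiary amine: a trivalent nitrogen with no H, bonded to three carbons.
Exactly one fragment in the molecule meets all constraints, giving 1 match.

1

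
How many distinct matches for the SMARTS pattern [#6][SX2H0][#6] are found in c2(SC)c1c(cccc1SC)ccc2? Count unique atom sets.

2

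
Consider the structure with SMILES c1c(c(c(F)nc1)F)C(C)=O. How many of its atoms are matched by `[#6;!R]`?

2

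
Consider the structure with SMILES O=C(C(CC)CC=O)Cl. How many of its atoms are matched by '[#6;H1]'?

2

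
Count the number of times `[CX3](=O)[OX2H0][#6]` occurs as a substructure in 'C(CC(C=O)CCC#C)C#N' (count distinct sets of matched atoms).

[CX3](=O)[OX2H0][#6] is the SMARTS for an ester: a carbonyl carbon bonded to an oxygen that is itself bonded to carbon (no H on that O).
No fragment in the molecule satisfies every constraint, giving 0 matches.

0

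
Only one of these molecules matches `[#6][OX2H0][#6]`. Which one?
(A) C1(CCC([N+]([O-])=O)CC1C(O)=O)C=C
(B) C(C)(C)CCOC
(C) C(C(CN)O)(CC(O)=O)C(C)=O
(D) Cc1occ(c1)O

B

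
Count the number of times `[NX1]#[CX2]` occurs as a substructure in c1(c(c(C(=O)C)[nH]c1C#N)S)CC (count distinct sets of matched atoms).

1

[NX1]#[CX2] is the SMARTS for a nitrile: a nitrogen triple-bonded to a two-connected carbon.
Exactly one fragment in the molecule meets all constraints, giving 1 match.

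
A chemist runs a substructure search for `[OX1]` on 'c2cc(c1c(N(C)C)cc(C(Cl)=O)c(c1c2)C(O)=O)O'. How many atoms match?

2

The query [OX1] means: aliphatic oxygen with one total connection — typically a carbonyl =O or an oxide.
Check the 20 heavy atoms by environment: 10× c (aromatic, X3) → no; 2× C (X3) → no; 2× O (X1) → match; 2× O (X2) → no; 1× Cl (X1) → no; 1× N (X3) → no; 2× C (X4) → no.
That gives 2 matching atoms.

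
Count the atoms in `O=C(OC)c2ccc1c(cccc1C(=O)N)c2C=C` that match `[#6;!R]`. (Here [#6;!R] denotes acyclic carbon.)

The query [#6;!R] means: carbon not in any ring.
Check the 19 heavy atoms by environment: 10× c (aromatic, in 6-ring) → no; 5× C (acyclic) → match; 3× O (acyclic) → no; 1× N (acyclic) → no.
That gives 5 matching atoms.

5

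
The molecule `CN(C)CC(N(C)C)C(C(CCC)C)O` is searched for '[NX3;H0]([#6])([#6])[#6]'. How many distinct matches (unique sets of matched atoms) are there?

[NX3;H0]([#6])([#6])[#6] is the SMARTS for a tertiary amine: a trivalent nitrogen with no H, bonded to three carbons.
The molecule carries 2 separate instances of a dimethylamino group (-N(CH3)2) meeting every constraint; each maps to a distinct set of atoms, giving 2 matches.

2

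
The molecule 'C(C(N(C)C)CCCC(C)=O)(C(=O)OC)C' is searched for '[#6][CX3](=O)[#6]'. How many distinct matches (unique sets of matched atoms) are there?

[#6][CX3](=O)[#6] is the SMARTS for a ketone: a carbonyl carbon (no H) flanked by two carbons.
Exactly one fragment in the molecule meets all constraints, giving 1 match.

1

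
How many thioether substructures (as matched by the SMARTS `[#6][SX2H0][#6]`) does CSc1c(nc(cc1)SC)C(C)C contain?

2

[#6][SX2H0][#6] is the SMARTS for a thioether: an aliphatic sulfur bridging two carbons with no H on the sulfur.
The molecule carries 2 separate instances of a methylthio ether (-SCH3) meeting every constraint; each maps to a distinct set of atoms, giving 2 matches.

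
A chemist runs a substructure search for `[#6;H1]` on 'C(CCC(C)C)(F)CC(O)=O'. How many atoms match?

The query [#6;H1] means: any carbon bearing exactly one hydrogen.
Check the 11 heavy atoms by environment: 3× C (H2) → no; 2× C (H1) → match; 2× C (H3) → no; 1× F (H0) → no; 1× C (H0) → no; 1× O (H0) → no; 1× O (H1) → no.
That gives 2 matching atoms.

2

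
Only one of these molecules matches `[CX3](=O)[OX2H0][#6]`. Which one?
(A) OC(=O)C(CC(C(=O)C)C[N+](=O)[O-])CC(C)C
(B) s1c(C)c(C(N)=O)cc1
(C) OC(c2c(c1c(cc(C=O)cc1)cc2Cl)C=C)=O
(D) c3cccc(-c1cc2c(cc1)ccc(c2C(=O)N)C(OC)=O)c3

[CX3](=O)[OX2H0][#6] describes a carbonyl carbon bonded to an oxygen that is itself bonded to carbon (no H on that O) (an ester).
(A) has a carboxylic acid group (-C(=O)OH) but the singly-bonded O carries H (OX2H1, not H0).
(B) has a primary amide (-C(=O)NH2) but the carbonyl is bonded to N, not to an O-C linkage.
(C) has a carboxylic acid group (-C(=O)OH) but the singly-bonded O carries H (OX2H1, not H0).
(D) contains a methyl-ester group (-C(=O)OCH3), which satisfies every atom and bond constraint.
So the answer is (D).

D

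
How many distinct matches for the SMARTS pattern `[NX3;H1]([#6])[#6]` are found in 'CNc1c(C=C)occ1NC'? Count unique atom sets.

[NX3;H1]([#6])[#6] is the SMARTS for a secondary amine: a trivalent nitrogen with one H, bonded to two carbons.
The molecule carries 2 separate instances of an N-methylamino group (-NHCH3) meeting every constraint; each maps to a distinct set of atoms, giving 2 matches.

2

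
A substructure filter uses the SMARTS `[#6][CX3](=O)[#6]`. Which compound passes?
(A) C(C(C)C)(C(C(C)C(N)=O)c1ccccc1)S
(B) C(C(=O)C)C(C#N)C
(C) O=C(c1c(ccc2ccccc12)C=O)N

B

[#6][CX3](=O)[#6] describes a carbonyl carbon (no H) flanked by two carbons (a ketone).
(A) has a primary amide (-C(=O)NH2) but one neighbour of the carbonyl carbon is N, not C.
(B) contains an acetyl/ketone group (-C(=O)CH3), which satisfies every atom and bond constraint.
(C) has a primary amide (-C(=O)NH2) but one neighbour of the carbonyl carbon is N, not C.
So the answer is (B).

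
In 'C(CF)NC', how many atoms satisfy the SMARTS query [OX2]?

Check the 5 heavy atoms by environment: 3× C (X4) → no; 1× N (X3) → no; 1× F (X1) → no.
No environment satisfies the query, so 0 matching atoms.

0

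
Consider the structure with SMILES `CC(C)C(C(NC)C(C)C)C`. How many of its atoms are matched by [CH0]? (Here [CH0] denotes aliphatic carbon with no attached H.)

0

The query [CH0] means: aliphatic carbon with no attached hydrogen.
Check the 11 heavy atoms by environment: 6× C (H3) → no; 4× C (H1) → no; 1× N (H1) → no.
No environment satisfies the query, so 0 matching atoms.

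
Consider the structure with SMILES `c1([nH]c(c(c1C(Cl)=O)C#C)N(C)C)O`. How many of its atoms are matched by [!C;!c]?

The query [!C;!c] means: neither aliphatic nor aromatic carbon — same as [!#6].
Check the 14 heavy atoms by environment: 1× n (aromatic) → match; 4× c (aromatic) → no; 1× N → match; 5× C → no; 2× O → match; 1× Cl → match.
Summing the matching environments: 1 + 1 + 2 + 1 = 5 matching atoms.

5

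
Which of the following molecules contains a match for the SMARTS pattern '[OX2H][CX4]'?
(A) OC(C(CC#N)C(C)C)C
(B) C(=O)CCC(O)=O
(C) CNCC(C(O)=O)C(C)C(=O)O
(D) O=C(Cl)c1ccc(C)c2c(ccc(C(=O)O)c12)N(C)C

A

[OX2H][CX4] describes a hydroxyl oxygen bound to an sp3 (X4) carbon (an aliphatic alcohol).
(A) contains a hydroxyl group (-OH), which satisfies every atom and bond constraint.
(B) has a carboxylic acid group (-C(=O)OH) but the -OH is on a CX3 carbonyl carbon, not a CX4 carbon.
(C) has a carboxylic acid group (-C(=O)OH) but the -OH is on a CX3 carbonyl carbon, not a CX4 carbon.
(D) has a carboxylic acid group (-C(=O)OH) but the -OH is on a CX3 carbonyl carbon, not a CX4 carbon.
So the answer is (A).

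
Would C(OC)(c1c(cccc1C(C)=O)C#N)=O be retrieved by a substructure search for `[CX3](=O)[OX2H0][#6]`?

The pattern [CX3](=O)[OX2H0][#6] describes a carbonyl carbon bonded to an oxygen that is itself bonded to carbon (no H on that O) — an ester.
The molecule carries a methyl-ester group (-C(=O)OCH3), whose atoms satisfy every constraint of the query, so the pattern matches.

Yes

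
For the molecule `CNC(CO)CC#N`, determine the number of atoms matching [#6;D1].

1

The query [#6;D1] means: carbon bonded to exactly one heavy atom.
Check the 8 heavy atoms by environment: 3× C (D2) → no; 1× C (D3) → no; 1× O (D1) → no; 1× N (D2) → no; 1× C (D1) → match; 1× N (D1) → no.
That gives 1 matching atom.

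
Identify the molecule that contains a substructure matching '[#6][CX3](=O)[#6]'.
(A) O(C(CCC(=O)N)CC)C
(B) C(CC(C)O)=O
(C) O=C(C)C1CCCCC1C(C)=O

C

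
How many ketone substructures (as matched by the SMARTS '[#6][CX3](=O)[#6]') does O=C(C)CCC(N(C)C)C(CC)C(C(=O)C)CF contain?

2

[#6][CX3](=O)[#6] is the SMARTS for a ketone: a carbonyl carbon (no H) flanked by two carbons.
The molecule carries 2 separate instances of an acetyl/ketone group (-C(=O)CH3) meeting every constraint; each maps to a distinct set of atoms, giving 2 matches.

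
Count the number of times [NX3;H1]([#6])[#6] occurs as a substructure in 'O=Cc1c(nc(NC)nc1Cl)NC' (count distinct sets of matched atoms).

[NX3;H1]([#6])[#6] is the SMARTS for a secondary amine: a trivalent nitrogen with one H, bonded to two carbons.
The molecule carries 2 separate instances of an N-methylamino group (-NHCH3) meeting every constraint; each maps to a distinct set of atoms, giving 2 matches.

2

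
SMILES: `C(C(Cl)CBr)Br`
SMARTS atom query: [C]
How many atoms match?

3

Check the 6 heavy atoms by environment: 3× C → match; 2× Br → no; 1× Cl → no.
That gives 3 matching atoms.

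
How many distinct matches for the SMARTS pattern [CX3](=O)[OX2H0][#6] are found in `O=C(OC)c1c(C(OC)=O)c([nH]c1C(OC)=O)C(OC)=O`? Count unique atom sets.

4

[CX3](=O)[OX2H0][#6] is the SMARTS for an ester: a carbonyl carbon bonded to an oxygen that is itself bonded to carbon (no H on that O).
The molecule carries 4 separate instances of a methyl-ester group (-C(=O)OCH3) meeting every constraint; each maps to a distinct set of atoms, giving 4 matches.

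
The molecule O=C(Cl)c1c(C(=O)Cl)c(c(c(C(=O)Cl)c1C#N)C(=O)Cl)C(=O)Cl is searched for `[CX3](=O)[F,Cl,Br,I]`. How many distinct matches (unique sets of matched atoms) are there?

5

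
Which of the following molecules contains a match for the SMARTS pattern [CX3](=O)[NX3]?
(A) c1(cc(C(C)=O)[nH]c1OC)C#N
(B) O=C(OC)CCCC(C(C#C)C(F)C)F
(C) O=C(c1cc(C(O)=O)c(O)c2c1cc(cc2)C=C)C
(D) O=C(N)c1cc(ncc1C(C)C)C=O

[CX3](=O)[NX3] describes a carbonyl carbon bonded to a trivalent nitrogen (an amide).
(A) has a nitrile (-C#N) but the nitrile N is NX1 (triple-bonded), not NX3.
(B) has a methyl-ester group (-C(=O)OCH3) but the carbonyl is bonded to O, not to an NX3 nitrogen.
(C) has a carboxylic acid group (-C(=O)OH) but the carbonyl is bonded to O, not to an NX3 nitrogen.
(D) contains a primary amide (-C(=O)NH2), which satisfies every atom and bond constraint.
So the answer is (D).

D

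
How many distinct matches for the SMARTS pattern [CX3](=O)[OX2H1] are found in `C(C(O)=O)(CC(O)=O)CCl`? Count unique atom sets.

[CX3](=O)[OX2H1] is the SMARTS for a carboxylic acid: an sp2 carbon double-bonded to O and single-bonded to an -OH oxygen.
The molecule carries 2 separate instances of a carboxylic acid group (-C(=O)OH) meeting every constraint; each maps to a distinct set of atoms, giving 2 matches.

2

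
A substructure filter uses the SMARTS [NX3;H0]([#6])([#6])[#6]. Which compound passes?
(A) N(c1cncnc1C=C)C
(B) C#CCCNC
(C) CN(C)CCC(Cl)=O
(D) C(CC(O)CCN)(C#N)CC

C

[NX3;H0]([#6])([#6])[#6] describes a trivalent nitrogen with no H, bonded to three carbons (a tertiary amine).
(A) has an N-methylamino group (-NHCH3) but the nitrogen still has one H (H1), not H0.
(B) has an N-methylamino group (-NHCH3) but the nitrogen still has one H (H1), not H0.
(C) contains a dimethylamino group (-N(CH3)2), which satisfies every atom and bond constraint.
(D) has a primary amino group (-NH2) but the nitrogen has H2, not H0 with three carbons.
So the answer is (C).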